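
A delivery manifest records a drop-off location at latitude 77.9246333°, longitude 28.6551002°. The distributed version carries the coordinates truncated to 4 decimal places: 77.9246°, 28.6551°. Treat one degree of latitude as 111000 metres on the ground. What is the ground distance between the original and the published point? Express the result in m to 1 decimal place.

The latitude changed by +0.0000333° and the longitude by +0.0000002°.
North–south shift: 0.0000333 × 111000 = 3.6963 m.
E–W at 77.9246°: 0.0000002° × 111000 × cos 77.9246° = 0.0000002 × 111000 × 0.2092 ≈ 0.00464421 m.
Distance: √(3.6963² + 0.00464421²) ≈ 3.6963 m.

3.7 m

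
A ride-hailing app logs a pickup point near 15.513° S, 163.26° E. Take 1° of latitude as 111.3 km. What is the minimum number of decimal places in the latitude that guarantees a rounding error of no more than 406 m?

3 decimal places

One degree of latitude covers 111300 m.
With N decimal places the half-ulp bound is 0.5·10⁻ᴺ°, or 0.5·10⁻ᴺ × 111300 m on the ground.
Need 0.5 × 111300 × 10⁻ᴺ ≤ 406 → 10⁻ᴺ ≤ 7.296e-03, so N ≥ 2.14.
N = 2 would give 556 m (too coarse); N = 3 gives 55.6 m ≤ 406 m.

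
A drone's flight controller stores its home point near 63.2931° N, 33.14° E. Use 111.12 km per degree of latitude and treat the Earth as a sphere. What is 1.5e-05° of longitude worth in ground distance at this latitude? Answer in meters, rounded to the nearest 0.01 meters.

0.75 meters

One degree of longitude here spans 111120 × cos 63.2931° = 111120 × 0.4494 ≈ 49940.3 m; 1.5e-05° of that is 0.749104 m.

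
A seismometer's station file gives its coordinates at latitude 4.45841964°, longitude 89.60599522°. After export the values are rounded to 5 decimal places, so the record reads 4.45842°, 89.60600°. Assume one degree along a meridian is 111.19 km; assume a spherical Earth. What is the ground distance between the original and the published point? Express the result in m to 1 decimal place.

The latitude changed by -0.00000036° and the longitude by -0.00000478°.
N–S: -0.00000036° × 111190 m/° = -0.0400284 m.
E–W at 4.45842°: -0.00000478° × 111190 × cos 4.45842° = -0.00000478 × 111190 × 0.9970 ≈ -0.52988 m.
Hypotenuse of the two orthogonal shifts: √(0.0400284² + 0.52988²) = 0.53139 m.

0.5 m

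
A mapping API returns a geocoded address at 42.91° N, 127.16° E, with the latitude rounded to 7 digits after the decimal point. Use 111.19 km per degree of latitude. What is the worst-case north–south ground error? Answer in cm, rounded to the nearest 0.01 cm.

0.56 cm

Rounding to 7 decimal places leaves the latitude within ±5e-08° of the true value.
So the N–S error is at most 5e-08 × 111190 = 0.0055595 m.
That is 0.0055595 m = 0.55595 cm.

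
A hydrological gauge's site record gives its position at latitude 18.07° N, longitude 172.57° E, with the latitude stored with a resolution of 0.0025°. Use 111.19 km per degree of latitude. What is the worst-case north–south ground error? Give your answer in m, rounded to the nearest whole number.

With a 0.0025° grid the true value lies within half a step, ±0.0025°/2 = ±0.00125°, of the stored one.
North–south distance: 0.00125° × 111190 m/° = 138.988 m.

139 m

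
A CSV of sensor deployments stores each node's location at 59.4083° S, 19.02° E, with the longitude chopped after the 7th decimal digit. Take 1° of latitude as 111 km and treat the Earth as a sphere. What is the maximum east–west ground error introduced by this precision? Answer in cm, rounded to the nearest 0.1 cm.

Truncating at 7 decimal places can drop up to a full unit in the last place, so the longitude may be off by as much as 1e-07°.
Parallels shrink by cos φ, so at 59.4083° a degree of longitude is 111000 × 0.5089 ≈ 56489.8 m.
Maximum E–W displacement: 1e-07 × 56489.8 = 0.00564898 m.
That is 0.00564898 m = 0.5649 cm.

0.6 cm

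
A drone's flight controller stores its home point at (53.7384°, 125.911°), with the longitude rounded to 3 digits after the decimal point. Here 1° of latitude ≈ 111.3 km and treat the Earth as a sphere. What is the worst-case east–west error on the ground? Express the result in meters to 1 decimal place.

32.9 meters

Rounding to 3 decimal places leaves the longitude within ±0.0005° of the true value.
At latitude 53.7384° a degree of longitude spans 111300 m × cos 53.7384° = 111300 × 0.5915 ≈ 65830.9 m.
Maximum E–W displacement: 0.0005 × 65830.9 = 32.9155 m.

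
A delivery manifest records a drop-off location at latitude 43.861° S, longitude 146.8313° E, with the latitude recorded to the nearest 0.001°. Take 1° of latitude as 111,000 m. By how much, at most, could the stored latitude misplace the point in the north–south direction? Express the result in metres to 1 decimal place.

55.5 metres

Rounding to 3 decimal places leaves the latitude within ±0.0005° of the true value.
So the N–S error is at most 0.0005 × 111000 = 55.5 m.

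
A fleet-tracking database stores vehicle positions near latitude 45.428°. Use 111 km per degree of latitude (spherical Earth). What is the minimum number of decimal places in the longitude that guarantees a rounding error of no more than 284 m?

3

At 45.428° one degree of longitude covers 111000 × cos 45.428° ≈ 111000 × 0.7018 ≈ 77900.4 m.
With N decimal places the half-ulp bound is 0.5·10⁻ᴺ°, or 0.5·10⁻ᴺ × 77900.4 m on the ground.
Setting 38950.2 × 10⁻ᴺ ≤ 284 gives 10ᴺ ≥ 137.1, i.e. N ≥ 2.14.
N = 2 would give 390 m (too coarse); N = 3 gives 39 m ≤ 284 m.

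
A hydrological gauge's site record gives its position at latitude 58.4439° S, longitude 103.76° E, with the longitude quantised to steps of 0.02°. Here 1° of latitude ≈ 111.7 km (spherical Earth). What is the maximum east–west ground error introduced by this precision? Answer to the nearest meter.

585 meters

With a 0.02° grid the true value lies within half a step, ±0.02°/2 = ±0.01°, of the stored one.
One degree of longitude at 58.4439° is 111700 × cos 58.4439° ≈ 111700 × 0.5233 = 58456.3 m.
Maximum E–W displacement: 0.01 × 58456.3 = 584.563 m.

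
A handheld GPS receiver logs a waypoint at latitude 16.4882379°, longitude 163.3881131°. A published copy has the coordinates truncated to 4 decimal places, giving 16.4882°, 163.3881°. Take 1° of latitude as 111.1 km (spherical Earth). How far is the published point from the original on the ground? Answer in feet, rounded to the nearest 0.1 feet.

The latitude changed by +0.0000379° and the longitude by +0.0000131°.
N–S: 0.0000379° × 111100 m/° = 4.21069 m.
E–W at 16.4882°: 0.0000131° × 111100 × cos 16.4882° = 0.0000131 × 111100 × 0.9589 ≈ 1.39556 m.
Distance: √(4.21069² + 1.39556²) ≈ 4.43593 m.
Converting: 4.43593 m × 3.2808 ft/m ≈ 14.554 ft.

14.6 feet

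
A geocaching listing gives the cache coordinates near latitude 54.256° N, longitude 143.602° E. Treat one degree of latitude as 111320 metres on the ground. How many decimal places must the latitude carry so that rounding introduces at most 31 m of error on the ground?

4

One degree of latitude covers 111320 m.
With N decimal places the half-ulp bound is 0.5·10⁻ᴺ°, or 0.5·10⁻ᴺ × 111320 m on the ground.
Setting 55660 × 10⁻ᴺ ≤ 31 gives 10ᴺ ≥ 1795, i.e. N ≥ 3.25.
At 3 places the error can reach 55.7 m, but 4 places keeps it to 5.57 m.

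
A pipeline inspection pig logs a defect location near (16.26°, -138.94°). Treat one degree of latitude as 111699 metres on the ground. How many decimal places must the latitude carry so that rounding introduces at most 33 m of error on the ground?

One degree of latitude covers 111699 m.
N decimal places → at most half a unit in the last place, 0.5 × 10⁻ᴺ° = 111699/2 × 10⁻ᴺ m.
Setting 55849.5 × 10⁻ᴺ ≤ 33 gives 10ᴺ ≥ 1692, i.e. N ≥ 3.23.
So 4 decimal places suffice (5.58 m); 3 would allow up to 55.8 m.

4 decimal places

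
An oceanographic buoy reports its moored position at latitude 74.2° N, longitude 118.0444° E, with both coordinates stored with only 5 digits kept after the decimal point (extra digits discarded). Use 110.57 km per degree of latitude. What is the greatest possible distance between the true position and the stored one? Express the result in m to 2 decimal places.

1.15 m

Truncating at 5 decimal places can drop up to a full unit in the last place, so each coordinate may be off by as much as 1e-05°.
N–S: 1e-05° × 110570 m/° = 1.1057 m.
East–west component at 74.2°: 1e-05° × 110570 × cos 74.2° ≈ 1e-05 × 30106 ≈ 0.30106 m.
Worst case both components are at the extreme and orthogonal: √(1.1057² + 0.30106²) ≈ 1.14595 m.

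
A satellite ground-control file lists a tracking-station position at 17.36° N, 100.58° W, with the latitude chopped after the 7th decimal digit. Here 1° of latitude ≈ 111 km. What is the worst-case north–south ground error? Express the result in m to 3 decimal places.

0.011 m

Truncating at 7 decimal places can drop up to a full unit in the last place, so the latitude may be off by as much as 1e-07°.
North–south distance: 1e-07° × 111000 m/° = 0.0111 m.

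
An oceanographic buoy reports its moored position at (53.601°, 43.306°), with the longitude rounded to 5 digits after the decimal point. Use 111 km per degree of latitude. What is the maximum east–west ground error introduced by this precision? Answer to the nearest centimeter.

33 centimeters

Rounding to 5 decimal places leaves the longitude within ±5e-06° of the true value.
At latitude 53.601° a degree of longitude spans 111000 m × cos 53.601° = 111000 × 0.5934 ≈ 65867.9 m.
Maximum E–W displacement: 5e-06 × 65867.9 = 0.32934 m.
That is 0.32934 m = 32.934 cm.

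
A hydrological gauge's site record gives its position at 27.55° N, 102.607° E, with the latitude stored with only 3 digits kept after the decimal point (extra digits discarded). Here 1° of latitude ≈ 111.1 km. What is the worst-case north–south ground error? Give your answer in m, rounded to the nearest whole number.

Truncating at 3 decimal places can drop up to a full unit in the last place, so the latitude may be off by as much as 0.001°.
Along the meridian that is 0.001° × 111100 m/° = 111.1 m.

111 m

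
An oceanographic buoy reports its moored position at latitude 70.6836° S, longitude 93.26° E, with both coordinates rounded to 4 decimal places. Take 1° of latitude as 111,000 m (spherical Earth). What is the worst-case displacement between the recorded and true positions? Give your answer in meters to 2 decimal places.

5.85 meters

Rounding to 4 decimal places leaves each coordinate within ±5e-05° of the true value.
Latitude error → 5e-05 × 111000 = 5.55 m along the meridian.
E–W at 70.6836°: 5e-05° × 111000 × cos 70.6836° = 5e-05 × 111000 × 0.3308 ≈ 1.83585 m.
Worst case both components are at the extreme and orthogonal: √(5.55² + 1.83585²) ≈ 5.84576 m.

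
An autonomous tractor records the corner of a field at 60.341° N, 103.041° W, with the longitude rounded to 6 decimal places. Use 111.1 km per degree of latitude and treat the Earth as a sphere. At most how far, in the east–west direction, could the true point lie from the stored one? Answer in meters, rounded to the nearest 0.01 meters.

Rounding to 6 decimal places leaves the longitude within ±5e-07° of the true value.
Parallels shrink by cos φ, so at 60.341° a degree of longitude is 111100 × 0.4948 ≈ 54976.4 m.
Maximum E–W displacement: 5e-07 × 54976.4 = 0.0274882 m.

0.03 meters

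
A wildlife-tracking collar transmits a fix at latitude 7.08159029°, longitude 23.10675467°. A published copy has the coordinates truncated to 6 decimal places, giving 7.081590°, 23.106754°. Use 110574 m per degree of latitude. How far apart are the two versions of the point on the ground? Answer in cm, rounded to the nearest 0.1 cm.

8.0 cm

The latitude changed by +0.00000029° and the longitude by +0.00000067°.
North–south shift: 0.00000029 × 110574 = 0.0320665 m.
E–W at 7.08159°: 0.00000067° × 110574 × cos 7.08159° = 0.00000067 × 110574 × 0.9924 ≈ 0.0735194 m.
Distance: √(0.0320665² + 0.0735194²) ≈ 0.0802083 m.
That is 0.0802083 m = 8.0208 cm.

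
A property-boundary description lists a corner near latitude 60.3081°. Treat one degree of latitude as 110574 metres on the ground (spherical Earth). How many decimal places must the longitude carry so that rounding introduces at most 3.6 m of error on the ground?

4 decimal places

At 60.3081° one degree of longitude covers 110574 × cos 60.3081° ≈ 110574 × 0.4953 ≈ 54771.3 m.
N decimal places → at most half a unit in the last place, 0.5 × 10⁻ᴺ° = 54771.3/2 × 10⁻ᴺ m.
Setting 27385.6 × 10⁻ᴺ ≤ 3.6 gives 10ᴺ ≥ 7607, i.e. N ≥ 3.88.
So 4 decimal places suffice (2.74 m); 3 would allow up to 27.4 m.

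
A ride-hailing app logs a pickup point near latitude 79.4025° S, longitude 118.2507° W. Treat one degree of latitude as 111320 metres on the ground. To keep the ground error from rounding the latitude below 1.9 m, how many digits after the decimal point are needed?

5 decimal places

One degree of latitude covers 111320 m.
N decimal places → at most half a unit in the last place, 0.5 × 10⁻ᴺ° = 111320/2 × 10⁻ᴺ m.
Setting 55660 × 10⁻ᴺ ≤ 1.9 gives 10ᴺ ≥ 2.929e+04, i.e. N ≥ 4.47.
N = 4 would give 5.57 m (too coarse); N = 5 gives 0.557 m ≤ 1.9 m.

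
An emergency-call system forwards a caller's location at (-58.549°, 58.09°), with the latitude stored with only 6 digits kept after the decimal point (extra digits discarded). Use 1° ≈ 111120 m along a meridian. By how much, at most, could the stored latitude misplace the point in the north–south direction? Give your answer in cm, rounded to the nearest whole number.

Truncating at 6 decimal places can drop up to a full unit in the last place, so the latitude may be off by as much as 1e-06°.
North–south distance: 1e-06° × 111120 m/° = 0.11112 m.
That is 0.11112 m = 11.112 cm.

11 cm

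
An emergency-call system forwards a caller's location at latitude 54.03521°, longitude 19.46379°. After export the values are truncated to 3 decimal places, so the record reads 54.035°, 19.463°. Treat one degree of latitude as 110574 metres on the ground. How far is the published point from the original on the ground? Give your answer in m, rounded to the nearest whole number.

Δlat = 54.03521 − 54.035 = +0.00021°; Δlon = 19.46379 − 19.463 = +0.00079°.
North–south shift: 0.00021 × 110574 = 23.2205 m.
E–W at 54.035°: 0.00079° × 110574 × cos 54.035° = 0.00079 × 110574 × 0.5873 ≈ 51.3019 m.
Distance: √(23.2205² + 51.3019²) ≈ 56.3123 m.

56 m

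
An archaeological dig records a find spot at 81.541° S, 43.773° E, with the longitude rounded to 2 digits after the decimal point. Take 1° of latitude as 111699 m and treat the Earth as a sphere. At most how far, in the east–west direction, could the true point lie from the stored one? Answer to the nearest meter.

Rounding to 2 decimal places leaves the longitude within ±0.005° of the true value.
Parallels shrink by cos φ, so at 81.541° a degree of longitude is 111699 × 0.1471 ≈ 16431.1 m.
East–west error: 0.005° × 16431.1 m/° ≈ 82.1555 m.

82 meters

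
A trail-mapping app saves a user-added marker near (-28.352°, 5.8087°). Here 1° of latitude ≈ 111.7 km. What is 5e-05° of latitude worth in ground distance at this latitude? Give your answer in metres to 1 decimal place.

5e-05° × 111700 m/° = 5.585 m.

5.6 metres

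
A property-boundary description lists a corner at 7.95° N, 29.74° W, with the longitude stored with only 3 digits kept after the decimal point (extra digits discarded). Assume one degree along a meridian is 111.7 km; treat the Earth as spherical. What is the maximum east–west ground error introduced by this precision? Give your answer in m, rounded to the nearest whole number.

111 m

Truncating at 3 decimal places can drop up to a full unit in the last place, so the longitude may be off by as much as 0.001°.
Parallels shrink by cos φ, so at 7.95° a degree of longitude is 111700 × 0.9904 ≈ 110626 m.
East–west error: 0.001° × 110626 m/° ≈ 110.626 m.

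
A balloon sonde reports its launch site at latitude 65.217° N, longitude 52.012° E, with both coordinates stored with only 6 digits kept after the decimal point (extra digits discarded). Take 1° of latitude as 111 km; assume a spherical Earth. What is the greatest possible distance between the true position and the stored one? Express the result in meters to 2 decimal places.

Truncating at 6 decimal places can drop up to a full unit in the last place, so each coordinate may be off by as much as 1e-06°.
Latitude error → 1e-06 × 111000 = 0.111 m along the meridian.
E–W at 65.217°: 1e-06° × 111000 × cos 65.217° = 1e-06 × 111000 × 0.4192 ≈ 0.0465293 m.
Combining orthogonally: (0.111² + 0.0465293²)^½ ≈ 0.120358 m.

0.12 meters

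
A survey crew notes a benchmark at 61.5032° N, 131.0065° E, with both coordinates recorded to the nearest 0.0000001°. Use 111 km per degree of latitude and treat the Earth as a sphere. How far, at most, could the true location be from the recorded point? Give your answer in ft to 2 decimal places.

0.02 ft

Rounding to 7 decimal places leaves each coordinate within ±5e-08° of the true value.
N–S: 5e-08° × 111000 m/° = 0.00555 m.
East–west component at 61.5032°: 5e-08° × 111000 × cos 61.5032° ≈ 5e-08 × 52959.2 ≈ 0.00264796 m.
The two errors are perpendicular, so the maximum displacement is √(0.00555² + 0.00264796²) ≈ 0.00614932 m.
In feet: 0.00614932 m ÷ 0.3048 ≈ 0.020175 ft.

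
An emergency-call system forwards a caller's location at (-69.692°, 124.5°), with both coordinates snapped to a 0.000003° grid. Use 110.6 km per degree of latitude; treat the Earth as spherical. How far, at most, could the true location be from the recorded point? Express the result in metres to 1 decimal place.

0.2 metres

With a 0.000003° grid the true value lies within half a step, ±0.000003°/2 = ±1.5e-06°, of the stored one.
North–south component: 1.5e-06° × 110600 = 0.1659 m.
Longitude error → 1.5e-06 × 110600 × cos 69.692° = 1.5e-06 × 110600 × 0.3471 ≈ 0.0575783 m.
Combining orthogonally: (0.1659² + 0.0575783²)^½ ≈ 0.175608 m.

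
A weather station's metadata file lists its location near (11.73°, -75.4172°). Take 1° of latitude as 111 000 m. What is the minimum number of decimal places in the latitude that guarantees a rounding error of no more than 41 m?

4

One degree of latitude covers 111000 m.
With N decimal places the half-ulp bound is 0.5·10⁻ᴺ°, or 0.5·10⁻ᴺ × 111000 m on the ground.
Setting 55500 × 10⁻ᴺ ≤ 41 gives 10ᴺ ≥ 1354, i.e. N ≥ 3.13.
So 4 decimal places suffice (5.55 m); 3 would allow up to 55.5 m.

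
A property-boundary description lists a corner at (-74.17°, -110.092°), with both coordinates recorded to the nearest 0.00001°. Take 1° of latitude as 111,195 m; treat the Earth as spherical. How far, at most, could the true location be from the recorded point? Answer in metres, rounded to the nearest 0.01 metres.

Rounding to 5 decimal places leaves each coordinate within ±5e-06° of the true value.
N–S: 5e-06° × 111195 m/° = 0.555975 m.
East–west component at 74.17°: 5e-06° × 111195 × cos 74.17° ≈ 5e-06 × 30332.2 ≈ 0.151661 m.
Combining orthogonally: (0.555975² + 0.151661²)^½ ≈ 0.576289 m.

0.58 metres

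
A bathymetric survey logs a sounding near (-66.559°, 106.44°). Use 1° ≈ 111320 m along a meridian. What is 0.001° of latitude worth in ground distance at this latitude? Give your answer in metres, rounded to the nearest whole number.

111 metres

0.001° × 111320 m/° = 111.32 m.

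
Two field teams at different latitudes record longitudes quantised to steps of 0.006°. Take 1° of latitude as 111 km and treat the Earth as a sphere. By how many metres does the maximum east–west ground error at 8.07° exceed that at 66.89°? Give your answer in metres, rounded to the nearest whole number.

With a 0.006° grid the true value lies within half a step, ±0.006°/2 = ±0.003°, of the stored one.
Error at 8.07° = 0.003° × 111000 × cos 8.07° ≈ 333 × 0.9901 = 329.7 m.
Error at 66.89° = 0.003° × 111000 × cos 66.89° ≈ 333 × 0.3925 = 130.7 m.
So the lower-latitude error exceeds the higher by 329.7 − 130.7 = 199 m.

199 metres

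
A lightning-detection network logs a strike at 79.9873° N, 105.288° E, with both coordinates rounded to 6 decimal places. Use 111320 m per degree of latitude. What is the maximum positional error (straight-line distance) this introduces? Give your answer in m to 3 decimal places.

Rounding to 6 decimal places leaves each coordinate within ±5e-07° of the true value.
Latitude error → 5e-07 × 111320 = 0.05566 m along the meridian.
East–west component at 79.9873°: 5e-07° × 111320 × cos 79.9873° ≈ 5e-07 × 19354.8 ≈ 0.00967741 m.
Worst case both components are at the extreme and orthogonal: √(0.05566² + 0.00967741²) ≈ 0.056495 m.

0.056 m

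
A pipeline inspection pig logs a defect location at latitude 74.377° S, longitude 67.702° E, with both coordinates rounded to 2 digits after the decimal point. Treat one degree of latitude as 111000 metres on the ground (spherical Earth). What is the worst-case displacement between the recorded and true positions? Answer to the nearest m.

Rounding to 2 decimal places leaves each coordinate within ±0.005° of the true value.
Latitude error → 0.005 × 111000 = 555 m along the meridian.
Longitude error → 0.005 × 111000 × cos 74.377° = 0.005 × 111000 × 0.2693 ≈ 149.465 m.
The two errors are perpendicular, so the maximum displacement is √(555² + 149.465²) ≈ 574.774 m.

575 m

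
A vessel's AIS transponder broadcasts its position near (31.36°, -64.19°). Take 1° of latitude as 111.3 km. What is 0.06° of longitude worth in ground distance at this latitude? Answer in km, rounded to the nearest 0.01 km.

5.70 km

One degree of longitude here spans 111300 × cos 31.36° = 111300 × 0.8539 ≈ 95040.7 m; 0.06° of that is 5702.44 m.
That is 5702.44 m = 5.7024 km.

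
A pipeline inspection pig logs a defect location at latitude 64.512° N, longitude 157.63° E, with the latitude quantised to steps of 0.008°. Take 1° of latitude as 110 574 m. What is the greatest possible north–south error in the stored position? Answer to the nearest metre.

442 metres

With a 0.008° grid the true value lies within half a step, ±0.008°/2 = ±0.004°, of the stored one.
North–south distance: 0.004° × 110574 m/° = 442.296 m.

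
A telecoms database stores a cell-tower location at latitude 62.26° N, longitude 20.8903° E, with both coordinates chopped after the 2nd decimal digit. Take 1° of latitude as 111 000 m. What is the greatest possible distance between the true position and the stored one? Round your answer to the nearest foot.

4017 feet

Truncating at 2 decimal places can drop up to a full unit in the last place, so each coordinate may be off by as much as 0.01°.
North–south component: 0.01° × 111000 = 1110 m.
Longitude error → 0.01 × 111000 × cos 62.26° = 0.01 × 111000 × 0.4655 ≈ 516.661 m.
The two errors are perpendicular, so the maximum displacement is √(1110² + 516.661²) ≈ 1224.35 m.
In feet: 1224.35 m ÷ 0.3048 ≈ 4016.9 ft.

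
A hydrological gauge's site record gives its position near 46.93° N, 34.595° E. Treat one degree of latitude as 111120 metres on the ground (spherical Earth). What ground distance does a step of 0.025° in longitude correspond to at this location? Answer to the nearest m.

One degree of longitude here spans 111120 × cos 46.93° = 111120 × 0.6829 ≈ 75882.9 m; 0.025° of that is 1897.07 m.

1897 m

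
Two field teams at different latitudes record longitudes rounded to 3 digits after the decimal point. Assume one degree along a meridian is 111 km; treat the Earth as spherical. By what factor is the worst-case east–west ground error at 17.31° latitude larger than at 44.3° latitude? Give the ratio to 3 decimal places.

1.334

Rounding to 3 decimal places leaves the longitude within ±0.0005° of the true value.
At 17.31°: 0.0005° × 111000 × cos 17.31° = 0.0005 × 111000 × 0.9547 ≈ 52.986 m.
Error at 44.3° = 0.0005° × 111000 × cos 44.3° ≈ 55.5 × 0.7157 = 39.721 m.
Ratio: 52.986 / 39.721 = cos 17.31° / cos 44.3° ≈ 1.3340.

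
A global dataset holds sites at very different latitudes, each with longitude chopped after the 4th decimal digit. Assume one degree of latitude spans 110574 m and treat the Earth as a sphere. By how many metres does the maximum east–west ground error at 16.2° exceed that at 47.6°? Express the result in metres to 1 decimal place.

Truncating at 4 decimal places can drop up to a full unit in the last place, so the longitude may be off by as much as 0.0001°.
Error at 16.2° = 0.0001° × 110574 × cos 16.2° ≈ 11.057 × 0.9603 = 10.618 m.
Error at 47.6° = 0.0001° × 110574 × cos 47.6° ≈ 11.057 × 0.6743 = 7.456 m.
So the lower-latitude error exceeds the higher by 10.618 − 7.456 = 3.1623 m.

3.2 metres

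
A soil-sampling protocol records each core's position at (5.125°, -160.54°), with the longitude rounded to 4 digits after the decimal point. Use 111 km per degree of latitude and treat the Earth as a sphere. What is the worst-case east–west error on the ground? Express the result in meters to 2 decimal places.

5.53 meters

Rounding to 4 decimal places leaves the longitude within ±5e-05° of the true value.
One degree of longitude at 5.125° is 111000 × cos 5.125° ≈ 111000 × 0.9960 = 110556 m.
East–west error: 5e-05° × 110556 m/° ≈ 5.52781 m.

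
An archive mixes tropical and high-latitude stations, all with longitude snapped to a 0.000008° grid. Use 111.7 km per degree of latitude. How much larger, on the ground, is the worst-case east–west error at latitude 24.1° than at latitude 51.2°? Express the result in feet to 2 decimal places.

0.42 feet

With a 0.000008° grid the true value lies within half a step, ±0.000008°/2 = ±4e-06°, of the stored one.
At 24.1°: 4e-06° × 111700 × cos 24.1° = 4e-06 × 111700 × 0.9128 ≈ 0.40785 m.
Error at 51.2° = 4e-06° × 111700 × cos 51.2° ≈ 0.4468 × 0.6266 = 0.27997 m.
Difference: 0.40785 − 0.27997 = 0.12789 m.
In feet: 0.127888 m ÷ 0.3048 ≈ 0.41958 ft.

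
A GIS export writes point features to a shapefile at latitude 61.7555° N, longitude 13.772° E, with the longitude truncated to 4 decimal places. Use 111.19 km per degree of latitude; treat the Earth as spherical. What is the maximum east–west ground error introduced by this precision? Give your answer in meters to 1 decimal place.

Truncating at 4 decimal places can drop up to a full unit in the last place, so the longitude may be off by as much as 0.0001°.
At latitude 61.7555° a degree of longitude spans 111190 m × cos 61.7555° = 111190 × 0.4732 ≈ 52619 m.
Maximum E–W displacement: 0.0001 × 52619 = 5.2619 m.

5.3 meters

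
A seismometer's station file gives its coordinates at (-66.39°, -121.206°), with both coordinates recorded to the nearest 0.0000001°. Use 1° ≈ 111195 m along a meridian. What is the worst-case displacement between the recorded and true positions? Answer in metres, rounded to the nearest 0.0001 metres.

Rounding to 7 decimal places leaves each coordinate within ±5e-08° of the true value.
N–S: 5e-08° × 111195 m/° = 0.00555975 m.
E–W at 66.39°: 5e-08° × 111195 × cos 66.39° = 5e-08 × 111195 × 0.4005 ≈ 0.00222673 m.
Worst case both components are at the extreme and orthogonal: √(0.00555975² + 0.00222673²) ≈ 0.00598909 m.

0.0060 metres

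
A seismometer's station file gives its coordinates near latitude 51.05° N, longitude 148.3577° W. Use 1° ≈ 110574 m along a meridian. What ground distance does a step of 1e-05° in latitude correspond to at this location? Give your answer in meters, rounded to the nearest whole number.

1 meters

1e-05° × 110574 m/° = 1.10574 m.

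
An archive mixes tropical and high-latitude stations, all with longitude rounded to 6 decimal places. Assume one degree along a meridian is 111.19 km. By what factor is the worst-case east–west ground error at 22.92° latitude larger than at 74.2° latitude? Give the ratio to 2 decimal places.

3.38

Rounding to 6 decimal places leaves the longitude within ±5e-07° of the true value.
Error at 22.92° = 5e-07° × 111190 × cos 22.92° ≈ 0.055595 × 0.9210 = 0.051206 m.
At 74.2°: 5e-07° × 111190 × cos 74.2° = 5e-07 × 111190 × 0.2723 ≈ 0.015137 m.
The ratio reduces to cos 22.92° / cos 74.2° = 0.9210/0.2723 ≈ 3.3827.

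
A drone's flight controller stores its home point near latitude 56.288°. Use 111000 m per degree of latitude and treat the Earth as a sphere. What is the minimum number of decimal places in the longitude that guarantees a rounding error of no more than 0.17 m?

At 56.288° one degree of longitude covers 111000 × cos 56.288° ≈ 111000 × 0.5550 ≈ 61607.1 m.
N decimal places → at most half a unit in the last place, 0.5 × 10⁻ᴺ° = 61607.1/2 × 10⁻ᴺ m.
Need 0.5 × 61607.1 × 10⁻ᴺ ≤ 0.17 → 10⁻ᴺ ≤ 5.519e-06, so N ≥ 5.26.
At 5 places the error can reach 0.308 m, but 6 places keeps it to 0.0308 m.

6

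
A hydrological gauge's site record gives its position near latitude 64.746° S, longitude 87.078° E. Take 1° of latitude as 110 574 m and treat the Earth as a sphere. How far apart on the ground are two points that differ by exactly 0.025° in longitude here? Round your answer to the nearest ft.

3869 ft

At 64.746° a degree of longitude is 110574 × cos 64.746° ≈ 47174.4 m, so 0.025° corresponds to 1179.36 m.
Converting: 1179.36 m × 3.2808 ft/m ≈ 3869.3 ft.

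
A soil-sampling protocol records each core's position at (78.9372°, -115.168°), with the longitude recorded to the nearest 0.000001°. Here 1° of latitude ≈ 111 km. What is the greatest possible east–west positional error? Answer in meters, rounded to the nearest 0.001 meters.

Rounding to 6 decimal places leaves the longitude within ±5e-07° of the true value.
At latitude 78.9372° a degree of longitude spans 111000 m × cos 78.9372° = 111000 × 0.1919 ≈ 21299.2 m.
East–west error: 5e-07° × 21299.2 m/° ≈ 0.0106496 m.

0.011 meters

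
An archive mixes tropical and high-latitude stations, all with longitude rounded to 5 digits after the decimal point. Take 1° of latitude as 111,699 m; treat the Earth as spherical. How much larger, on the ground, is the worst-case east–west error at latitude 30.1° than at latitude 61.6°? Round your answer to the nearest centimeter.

Rounding to 5 decimal places leaves the longitude within ±5e-06° of the true value.
Error at 30.1° = 5e-06° × 111699 × cos 30.1° ≈ 0.5585 × 0.8652 = 0.48318 m.
Error at 61.6° = 5e-06° × 111699 × cos 61.6° ≈ 0.5585 × 0.4756 = 0.26563 m.
So the lower-latitude error exceeds the higher by 0.48318 − 0.26563 = 0.21755 m.
That is 0.217549 m = 21.755 cm.

22 centimeters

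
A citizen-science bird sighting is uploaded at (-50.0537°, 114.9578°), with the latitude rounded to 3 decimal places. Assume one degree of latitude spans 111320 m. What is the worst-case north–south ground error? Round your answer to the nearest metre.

56 metres

Rounding to 3 decimal places leaves the latitude within ±0.0005° of the true value.
North–south distance: 0.0005° × 111320 m/° = 55.66 m.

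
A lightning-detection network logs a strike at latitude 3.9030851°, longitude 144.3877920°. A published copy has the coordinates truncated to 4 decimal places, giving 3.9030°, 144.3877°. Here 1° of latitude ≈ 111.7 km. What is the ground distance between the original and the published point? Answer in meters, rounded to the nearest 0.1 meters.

Δlat = 3.9030851 − 3.9030 = +0.0000851°; Δlon = 144.3877920 − 144.3877 = +0.0000920°.
North–south shift: 0.0000851 × 111700 = 9.50567 m.
E–W at 3.903°: 0.0000920° × 111700 × cos 3.903° = 0.0000920 × 111700 × 0.9977 ≈ 10.2526 m.
Hypotenuse of the two orthogonal shifts: √(9.50567² + 10.2526²) = 13.9812 m.

14.0 meters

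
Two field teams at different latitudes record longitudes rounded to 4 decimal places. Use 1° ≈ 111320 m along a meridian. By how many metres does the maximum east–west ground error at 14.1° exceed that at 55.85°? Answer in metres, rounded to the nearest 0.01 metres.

Rounding to 4 decimal places leaves the longitude within ±5e-05° of the true value.
At 14.1°: 5e-05° × 111320 × cos 14.1° = 5e-05 × 111320 × 0.9699 ≈ 5.3983 m.
At 55.85°: 5e-05° × 111320 × cos 55.85° = 5e-05 × 111320 × 0.5614 ≈ 3.1245 m.
So the lower-latitude error exceeds the higher by 5.3983 − 3.1245 = 2.2738 m.

2.27 metres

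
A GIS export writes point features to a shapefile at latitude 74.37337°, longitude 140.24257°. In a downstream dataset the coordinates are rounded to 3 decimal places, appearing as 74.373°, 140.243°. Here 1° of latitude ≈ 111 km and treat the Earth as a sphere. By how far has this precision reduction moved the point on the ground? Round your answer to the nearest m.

Δlat = 74.37337 − 74.373 = +0.00037°; Δlon = 140.24257 − 140.243 = -0.00043°.
N–S: 0.00037° × 111000 m/° = 41.07 m.
East–west at this latitude: -0.00043° × 111000 × cos 74.373° ≈ -0.00043 × 29900.5 = -12.8572 m.
Distance: √(41.07² + 12.8572²) ≈ 43.0355 m.

43 m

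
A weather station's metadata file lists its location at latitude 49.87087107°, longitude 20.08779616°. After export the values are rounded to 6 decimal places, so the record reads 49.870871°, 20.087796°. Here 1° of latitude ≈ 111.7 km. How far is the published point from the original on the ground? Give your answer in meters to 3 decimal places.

The latitude changed by +0.00000007° and the longitude by +0.00000016°.
North–south shift: 0.00000007 × 111700 = 0.007819 m.
East–west at this latitude: 0.00000016° × 111700 × cos 49.8709° ≈ 0.00000016 × 71992 = 0.0115187 m.
Hypotenuse of the two orthogonal shifts: √(0.007819² + 0.0115187²) = 0.0139218 m.

0.014 meters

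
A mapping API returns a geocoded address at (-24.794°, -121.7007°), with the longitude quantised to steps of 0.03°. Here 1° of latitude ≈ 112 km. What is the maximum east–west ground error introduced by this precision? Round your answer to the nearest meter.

With a 0.03° grid the true value lies within half a step, ±0.03°/2 = ±0.015°, of the stored one.
One degree of longitude at 24.794° is 112000 × cos 24.794° ≈ 112000 × 0.9078 = 101676 m.
Maximum E–W displacement: 0.015 × 101676 = 1525.14 m.

1525 meters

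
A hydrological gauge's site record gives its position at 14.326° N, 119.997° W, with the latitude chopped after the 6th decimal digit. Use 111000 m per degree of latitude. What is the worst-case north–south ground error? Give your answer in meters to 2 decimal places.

Truncating at 6 decimal places can drop up to a full unit in the last place, so the latitude may be off by as much as 1e-06°.
So the N–S error is at most 1e-06 × 111000 = 0.111 m.

0.11 meters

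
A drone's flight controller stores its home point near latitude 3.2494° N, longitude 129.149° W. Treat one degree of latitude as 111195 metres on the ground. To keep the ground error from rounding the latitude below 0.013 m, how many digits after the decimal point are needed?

7

One degree of latitude covers 111195 m.
N decimal places → at most half a unit in the last place, 0.5 × 10⁻ᴺ° = 111195/2 × 10⁻ᴺ m.
Setting 55597.5 × 10⁻ᴺ ≤ 0.013 gives 10ᴺ ≥ 4.277e+06, i.e. N ≥ 6.63.
At 6 places the error can reach 0.0556 m, but 7 places keeps it to 0.00556 m.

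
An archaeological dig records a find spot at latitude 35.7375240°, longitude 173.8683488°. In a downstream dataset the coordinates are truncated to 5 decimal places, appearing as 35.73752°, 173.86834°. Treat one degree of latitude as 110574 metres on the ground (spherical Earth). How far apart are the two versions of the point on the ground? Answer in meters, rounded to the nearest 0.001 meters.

Δlat = 35.7375240 − 35.73752 = +0.0000040°; Δlon = 173.8683488 − 173.86834 = +0.0000088°.
North–south shift: 0.0000040 × 110574 = 0.442296 m.
E–W at 35.7375°: 0.0000088° × 110574 × cos 35.7375° = 0.0000088 × 110574 × 0.8117 ≈ 0.789827 m.
Combined displacement = (0.442296² + 0.789827²)^½ ≈ 0.905236 m.

0.905 meters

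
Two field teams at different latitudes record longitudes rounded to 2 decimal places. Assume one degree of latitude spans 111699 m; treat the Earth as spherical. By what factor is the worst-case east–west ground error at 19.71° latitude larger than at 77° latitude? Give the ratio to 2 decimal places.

4.18

Rounding to 2 decimal places leaves the longitude within ±0.005° of the true value.
Error at 19.71° = 0.005° × 111699 × cos 19.71° ≈ 558.5 × 0.9414 = 525.77 m.
Error at 77° = 0.005° × 111699 × cos 77° ≈ 558.5 × 0.2250 = 125.63 m.
Ratio: 525.77 / 125.63 = cos 19.71° / cos 77° ≈ 4.1850.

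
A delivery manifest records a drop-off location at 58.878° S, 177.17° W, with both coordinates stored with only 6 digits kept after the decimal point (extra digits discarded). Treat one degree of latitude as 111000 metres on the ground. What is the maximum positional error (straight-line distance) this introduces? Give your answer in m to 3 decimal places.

0.125 m

Truncating at 6 decimal places can drop up to a full unit in the last place, so each coordinate may be off by as much as 1e-06°.
Latitude error → 1e-06 × 111000 = 0.111 m along the meridian.
E–W at 58.878°: 1e-06° × 111000 × cos 58.878° = 1e-06 × 111000 × 0.5169 ≈ 0.0573717 m.
Combining orthogonally: (0.111² + 0.0573717²)^½ ≈ 0.12495 m.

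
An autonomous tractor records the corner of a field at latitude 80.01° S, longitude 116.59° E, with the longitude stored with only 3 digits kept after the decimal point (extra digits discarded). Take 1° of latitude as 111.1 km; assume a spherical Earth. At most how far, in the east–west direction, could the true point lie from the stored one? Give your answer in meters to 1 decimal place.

19.3 meters

Truncating at 3 decimal places can drop up to a full unit in the last place, so the longitude may be off by as much as 0.001°.
Parallels shrink by cos φ, so at 80.01° a degree of longitude is 111100 × 0.1735 ≈ 19273.2 m.
East–west error: 0.001° × 19273.2 m/° ≈ 19.2732 m.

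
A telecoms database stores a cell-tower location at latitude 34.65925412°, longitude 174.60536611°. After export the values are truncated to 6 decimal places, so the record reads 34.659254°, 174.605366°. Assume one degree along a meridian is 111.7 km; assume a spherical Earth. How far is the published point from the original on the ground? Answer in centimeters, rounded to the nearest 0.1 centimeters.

1.7 centimeters

The latitude changed by +0.00000012° and the longitude by +0.00000011°.
North–south shift: 0.00000012 × 111700 = 0.013404 m.
East–west at this latitude: 0.00000011° × 111700 × cos 34.6593° ≈ 0.00000011 × 91878.7 = 0.0101067 m.
Distance: √(0.013404² + 0.0101067²) ≈ 0.0167872 m.
That is 0.0167872 m = 1.6787 cm.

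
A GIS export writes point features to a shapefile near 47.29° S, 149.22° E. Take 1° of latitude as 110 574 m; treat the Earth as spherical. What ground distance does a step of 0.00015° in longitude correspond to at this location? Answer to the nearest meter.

One degree of longitude here spans 110574 × cos 47.29° = 110574 × 0.6783 ≈ 75001 m; 0.00015° of that is 11.2502 m.

11 meters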